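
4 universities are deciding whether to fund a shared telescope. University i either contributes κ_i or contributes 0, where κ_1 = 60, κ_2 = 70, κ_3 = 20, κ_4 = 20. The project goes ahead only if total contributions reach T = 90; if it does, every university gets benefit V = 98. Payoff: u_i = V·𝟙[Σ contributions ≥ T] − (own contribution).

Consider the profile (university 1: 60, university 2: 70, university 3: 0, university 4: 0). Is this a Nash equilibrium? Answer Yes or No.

Yes

Total = 130 ≥ 90: provided.
University 1 (pledges 60, payoff 38): dropping to 0 → total 70, payoff 0. No gain.
University 2 (pledges 70, payoff 28): dropping to 0 → total 60, payoff 0. No gain.
University 3 (pledges 0, payoff 98): pledging 20 → total 150, payoff 78. No gain.
University 4 (pledges 0, payoff 98): pledging 20 → total 150, payoff 78. No gain.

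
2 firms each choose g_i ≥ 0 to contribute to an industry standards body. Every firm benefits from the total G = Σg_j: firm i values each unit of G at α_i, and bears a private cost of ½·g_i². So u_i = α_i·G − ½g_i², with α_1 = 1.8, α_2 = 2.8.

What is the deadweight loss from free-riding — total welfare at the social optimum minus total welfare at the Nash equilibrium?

Firm i's FOC: ∂u_i/∂g_i = α_i − g_i = 0, so g_i* = α_i.
NE contributions = (1.8, 2.8); G = 4.6.
W^NE = (Σα)·G − ½Σα_i² = 4.6² − ½·11.08 = 15.62.
Planner sets g_i = Σα_j = 4.6 for every i, so G^SO = 2·4.6 = 9.2.
W^SO = (Σα)·G^SO − ½·2·(Σα)² = (2/2)·4.6² = 21.16.
Deadweight loss = W^SO − W^NE = 5.54.

5.54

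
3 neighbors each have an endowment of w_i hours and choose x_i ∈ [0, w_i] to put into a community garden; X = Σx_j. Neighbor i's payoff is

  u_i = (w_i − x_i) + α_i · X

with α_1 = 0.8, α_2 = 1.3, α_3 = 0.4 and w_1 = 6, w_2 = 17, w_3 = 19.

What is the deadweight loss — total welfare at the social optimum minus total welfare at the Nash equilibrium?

37.5

∂u_i/∂x_i = α_i − 1, so neighbor i contributes w_i if α_i > 1, else 0.
α_i > 1 for i ∈ {2}; NE contributions (0, 17, 0), X = 17.
W^NE = Σw_i − X^NE + (Σα_i)·X^NE = 42 + 1.5·17 = 67.5.
Planner: ∂(Σu_j)/∂x_i = Σα_j − 1 = 1.5 > 0, so everyone contributes w_i; X^SO = 42, W^SO = 42 + 1.5·42 = 105.
Deadweight loss = 37.5.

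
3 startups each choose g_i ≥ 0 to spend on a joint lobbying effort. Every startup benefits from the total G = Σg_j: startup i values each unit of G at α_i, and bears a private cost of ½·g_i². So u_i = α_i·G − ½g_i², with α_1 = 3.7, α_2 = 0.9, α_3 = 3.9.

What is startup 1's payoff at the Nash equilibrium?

24.605

Startup i's FOC: ∂u_i/∂g_i = α_i − g_i = 0, so g_i* = α_i.
NE contributions = (3.7, 0.9, 3.9); G = 8.5.
u_1 = α_1·G − ½·(g_1)² = 3.7·8.5 − ½·3.7² = 24.605.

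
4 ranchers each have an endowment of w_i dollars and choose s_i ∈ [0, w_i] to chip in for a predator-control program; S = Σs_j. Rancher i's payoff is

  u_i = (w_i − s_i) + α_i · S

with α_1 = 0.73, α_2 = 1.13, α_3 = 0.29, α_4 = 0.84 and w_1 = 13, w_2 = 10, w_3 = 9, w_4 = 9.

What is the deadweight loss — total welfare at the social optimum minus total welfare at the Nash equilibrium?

61.69

∂u_i/∂s_i = α_i − 1, so rancher i contributes w_i if α_i > 1, else 0.
α_i > 1 for i ∈ {2}; NE contributions (0, 10, 0, 0), S = 10.
W^NE = Σw_i − S^NE + (Σα_i)·S^NE = 41 + 1.99·10 = 60.9.
Planner: ∂(Σu_j)/∂s_i = Σα_j − 1 = 1.99 > 0, so everyone contributes w_i; S^SO = 41, W^SO = 41 + 1.99·41 = 122.59.
Deadweight loss = 61.69.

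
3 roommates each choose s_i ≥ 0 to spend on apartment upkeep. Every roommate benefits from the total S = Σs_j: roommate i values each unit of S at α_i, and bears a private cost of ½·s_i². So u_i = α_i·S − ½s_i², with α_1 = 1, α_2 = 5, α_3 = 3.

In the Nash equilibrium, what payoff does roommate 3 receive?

Roommate i's FOC: ∂u_i/∂s_i = α_i − s_i = 0, so s_i* = α_i.
NE contributions = (1, 5, 3); S = 9.
u_3 = α_3·S − ½·(s_3)² = 3·9 − ½·3² = 22.5.

22.5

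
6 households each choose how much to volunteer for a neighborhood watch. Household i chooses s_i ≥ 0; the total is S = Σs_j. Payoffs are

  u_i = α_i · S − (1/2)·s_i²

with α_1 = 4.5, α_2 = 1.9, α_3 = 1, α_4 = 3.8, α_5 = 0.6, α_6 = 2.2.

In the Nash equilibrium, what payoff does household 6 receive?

28.38

Household i's FOC: ∂u_i/∂s_i = α_i − s_i = 0, so s_i* = α_i.
NE contributions = (4.5, 1.9, 1, 3.8, 0.6, 2.2); S = 14.
u_6 = α_6·S − ½·(s_6)² = 2.2·14 − ½·2.2² = 28.38.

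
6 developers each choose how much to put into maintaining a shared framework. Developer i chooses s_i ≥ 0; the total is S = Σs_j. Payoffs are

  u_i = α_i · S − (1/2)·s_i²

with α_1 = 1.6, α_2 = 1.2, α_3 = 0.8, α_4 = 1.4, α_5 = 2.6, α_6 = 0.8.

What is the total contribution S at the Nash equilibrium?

Developer i's FOC: ∂u_i/∂s_i = α_i − s_i = 0, so s_i* = α_i.
NE contributions = (1.6, 1.2, 0.8, 1.4, 2.6, 0.8); S = 8.4.

8.4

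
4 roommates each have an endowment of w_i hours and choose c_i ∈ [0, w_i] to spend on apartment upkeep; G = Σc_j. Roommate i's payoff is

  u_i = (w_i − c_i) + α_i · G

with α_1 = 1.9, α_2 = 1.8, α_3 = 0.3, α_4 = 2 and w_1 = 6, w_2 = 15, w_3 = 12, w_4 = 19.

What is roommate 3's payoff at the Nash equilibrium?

∂u_i/∂c_i = α_i − 1, so roommate i contributes w_i if α_i > 1, else 0.
α_i > 1 for i ∈ {1, 2, 4}; NE contributions (6, 15, 0, 19), G = 40.
u_3 = (12 − 0) + 0.3·40 = 24.

24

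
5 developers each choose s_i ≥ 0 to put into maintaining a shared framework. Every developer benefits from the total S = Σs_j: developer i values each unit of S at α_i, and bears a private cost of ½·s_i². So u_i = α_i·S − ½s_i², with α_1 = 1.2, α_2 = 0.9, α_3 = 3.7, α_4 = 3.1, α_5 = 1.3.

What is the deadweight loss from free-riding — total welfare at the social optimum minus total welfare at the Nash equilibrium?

Developer i's FOC: ∂u_i/∂s_i = α_i − s_i = 0, so s_i* = α_i.
NE contributions = (1.2, 0.9, 3.7, 3.1, 1.3); S = 10.2.
W^NE = (Σα)·S − ½Σα_i² = 10.2² − ½·27.24 = 90.42.
Planner sets s_i = Σα_j = 10.2 for every i, so S^SO = 5·10.2 = 51.
W^SO = (Σα)·S^SO − ½·5·(Σα)² = (5/2)·10.2² = 260.1.
Deadweight loss = W^SO − W^NE = 169.68.

169.68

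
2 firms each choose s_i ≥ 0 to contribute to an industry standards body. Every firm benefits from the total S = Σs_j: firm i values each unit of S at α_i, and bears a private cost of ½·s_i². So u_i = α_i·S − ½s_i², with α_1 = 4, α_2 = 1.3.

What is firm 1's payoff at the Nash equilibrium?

13.2

Firm i's FOC: ∂u_i/∂s_i = α_i − s_i = 0, so s_i* = α_i.
NE contributions = (4, 1.3); S = 5.3.
u_1 = α_1·S − ½·(s_1)² = 4·5.3 − ½·4² = 13.2.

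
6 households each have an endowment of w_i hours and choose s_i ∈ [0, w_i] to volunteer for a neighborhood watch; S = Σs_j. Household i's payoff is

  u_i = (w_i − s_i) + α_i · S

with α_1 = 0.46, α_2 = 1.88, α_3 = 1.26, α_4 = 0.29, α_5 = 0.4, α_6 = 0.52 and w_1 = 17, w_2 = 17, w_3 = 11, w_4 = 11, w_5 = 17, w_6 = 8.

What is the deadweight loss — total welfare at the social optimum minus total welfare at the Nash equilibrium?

201.93

∂u_i/∂s_i = α_i − 1, so household i contributes w_i if α_i > 1, else 0.
α_i > 1 for i ∈ {2, 3}; NE contributions (0, 17, 11, 0, 0, 0), S = 28.
W^NE = Σw_i − S^NE + (Σα_i)·S^NE = 81 + 3.81·28 = 187.68.
Planner: ∂(Σu_j)/∂s_i = Σα_j − 1 = 3.81 > 0, so everyone contributes w_i; S^SO = 81, W^SO = 81 + 3.81·81 = 389.61.
Deadweight loss = 201.93.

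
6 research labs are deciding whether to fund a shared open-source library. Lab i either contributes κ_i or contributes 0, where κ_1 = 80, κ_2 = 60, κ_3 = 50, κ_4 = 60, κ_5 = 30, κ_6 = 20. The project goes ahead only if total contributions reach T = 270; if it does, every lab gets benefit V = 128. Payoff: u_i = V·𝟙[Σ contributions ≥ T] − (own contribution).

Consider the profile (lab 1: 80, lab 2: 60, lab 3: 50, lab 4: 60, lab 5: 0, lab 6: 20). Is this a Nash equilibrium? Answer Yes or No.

Total = 270 ≥ 270: provided.
Lab 1 (pledges 80, payoff 48): dropping to 0 → total 190, payoff 0. No gain.
Lab 2 (pledges 60, payoff 68): dropping to 0 → total 210, payoff 0. No gain.
Lab 3 (pledges 50, payoff 78): dropping to 0 → total 220, payoff 0. No gain.
Lab 4 (pledges 60, payoff 68): dropping to 0 → total 210, payoff 0. No gain.
Lab 5 (pledges 0, payoff 128): pledging 30 → total 300, payoff 98. No gain.
Lab 6 (pledges 20, payoff 108): dropping to 0 → total 250, payoff 0. No gain.

Yes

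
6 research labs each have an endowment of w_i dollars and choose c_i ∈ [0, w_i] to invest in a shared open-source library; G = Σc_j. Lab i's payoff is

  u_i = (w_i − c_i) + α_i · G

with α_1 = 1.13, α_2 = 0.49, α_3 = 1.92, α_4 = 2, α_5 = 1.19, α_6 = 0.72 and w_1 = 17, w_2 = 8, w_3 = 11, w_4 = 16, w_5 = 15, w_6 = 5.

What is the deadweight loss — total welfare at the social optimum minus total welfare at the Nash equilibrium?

83.85

∂u_i/∂c_i = α_i − 1, so lab i contributes w_i if α_i > 1, else 0.
α_i > 1 for i ∈ {1, 3, 4, 5}; NE contributions (17, 0, 11, 16, 15, 0), G = 59.
W^NE = Σw_i − G^NE + (Σα_i)·G^NE = 72 + 6.45·59 = 452.55.
Planner: ∂(Σu_j)/∂c_i = Σα_j − 1 = 6.45 > 0, so everyone contributes w_i; G^SO = 72, W^SO = 72 + 6.45·72 = 536.4.
Deadweight loss = 83.85.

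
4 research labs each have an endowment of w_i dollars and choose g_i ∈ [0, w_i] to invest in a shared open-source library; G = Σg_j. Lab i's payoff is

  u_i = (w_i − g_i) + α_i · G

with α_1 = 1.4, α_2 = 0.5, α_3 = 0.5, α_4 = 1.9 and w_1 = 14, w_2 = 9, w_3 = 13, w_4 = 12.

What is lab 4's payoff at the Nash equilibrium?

∂u_i/∂g_i = α_i − 1, so lab i contributes w_i if α_i > 1, else 0.
α_i > 1 for i ∈ {1, 4}; NE contributions (14, 0, 0, 12), G = 26.
u_4 = (12 − 12) + 1.9·26 = 49.4.

49.4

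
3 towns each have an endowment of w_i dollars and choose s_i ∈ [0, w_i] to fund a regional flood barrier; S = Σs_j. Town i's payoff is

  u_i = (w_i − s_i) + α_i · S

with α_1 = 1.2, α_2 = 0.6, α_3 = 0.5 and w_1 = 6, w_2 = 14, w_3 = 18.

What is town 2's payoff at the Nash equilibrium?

∂u_i/∂s_i = α_i − 1, so town i contributes w_i if α_i > 1, else 0.
α_i > 1 for i ∈ {1}; NE contributions (6, 0, 0), S = 6.
u_2 = (14 − 0) + 0.6·6 = 17.6.

17.6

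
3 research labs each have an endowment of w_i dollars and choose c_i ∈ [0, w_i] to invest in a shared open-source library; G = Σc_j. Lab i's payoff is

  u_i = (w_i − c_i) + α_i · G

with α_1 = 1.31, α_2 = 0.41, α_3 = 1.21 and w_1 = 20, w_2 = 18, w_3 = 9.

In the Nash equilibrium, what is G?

∂u_i/∂c_i = α_i − 1, so lab i contributes w_i if α_i > 1, else 0.
α_i > 1 for i ∈ {1, 3}; NE contributions (20, 0, 9), G = 29.

29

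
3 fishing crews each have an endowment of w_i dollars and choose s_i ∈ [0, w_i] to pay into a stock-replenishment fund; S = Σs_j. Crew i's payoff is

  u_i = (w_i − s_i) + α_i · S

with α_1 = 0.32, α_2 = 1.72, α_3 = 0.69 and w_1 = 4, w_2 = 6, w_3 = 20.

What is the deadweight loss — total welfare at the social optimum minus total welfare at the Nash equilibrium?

∂u_i/∂s_i = α_i − 1, so crew i contributes w_i if α_i > 1, else 0.
α_i > 1 for i ∈ {2}; NE contributions (0, 6, 0), S = 6.
W^NE = Σw_i − S^NE + (Σα_i)·S^NE = 30 + 1.73·6 = 40.38.
Planner: ∂(Σu_j)/∂s_i = Σα_j − 1 = 1.73 > 0, so everyone contributes w_i; S^SO = 30, W^SO = 30 + 1.73·30 = 81.9.
Deadweight loss = 41.52.

41.52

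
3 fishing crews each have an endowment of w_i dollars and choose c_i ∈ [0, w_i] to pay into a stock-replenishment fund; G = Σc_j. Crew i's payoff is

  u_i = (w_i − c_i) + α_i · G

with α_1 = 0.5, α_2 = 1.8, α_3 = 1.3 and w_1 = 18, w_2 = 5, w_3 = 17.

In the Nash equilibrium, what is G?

22

∂u_i/∂c_i = α_i − 1, so crew i contributes w_i if α_i > 1, else 0.
α_i > 1 for i ∈ {2, 3}; NE contributions (0, 5, 17), G = 22.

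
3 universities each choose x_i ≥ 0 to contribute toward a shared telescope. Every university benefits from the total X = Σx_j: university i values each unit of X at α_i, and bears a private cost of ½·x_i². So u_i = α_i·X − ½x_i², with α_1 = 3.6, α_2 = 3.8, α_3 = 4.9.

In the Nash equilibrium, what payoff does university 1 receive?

University i's FOC: ∂u_i/∂x_i = α_i − x_i = 0, so x_i* = α_i.
NE contributions = (3.6, 3.8, 4.9); X = 12.3.
u_1 = α_1·X − ½·(x_1)² = 3.6·12.3 − ½·3.6² = 37.8.

37.8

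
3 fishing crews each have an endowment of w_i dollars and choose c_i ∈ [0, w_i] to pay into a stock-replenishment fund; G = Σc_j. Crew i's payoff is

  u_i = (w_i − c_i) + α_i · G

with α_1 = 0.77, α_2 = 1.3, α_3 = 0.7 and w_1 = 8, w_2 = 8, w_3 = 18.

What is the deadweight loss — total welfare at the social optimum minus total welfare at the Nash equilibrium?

46.02

∂u_i/∂c_i = α_i − 1, so crew i contributes w_i if α_i > 1, else 0.
α_i > 1 for i ∈ {2}; NE contributions (0, 8, 0), G = 8.
W^NE = Σw_i − G^NE + (Σα_i)·G^NE = 34 + 1.77·8 = 48.16.
Planner: ∂(Σu_j)/∂c_i = Σα_j − 1 = 1.77 > 0, so everyone contributes w_i; G^SO = 34, W^SO = 34 + 1.77·34 = 94.18.
Deadweight loss = 46.02.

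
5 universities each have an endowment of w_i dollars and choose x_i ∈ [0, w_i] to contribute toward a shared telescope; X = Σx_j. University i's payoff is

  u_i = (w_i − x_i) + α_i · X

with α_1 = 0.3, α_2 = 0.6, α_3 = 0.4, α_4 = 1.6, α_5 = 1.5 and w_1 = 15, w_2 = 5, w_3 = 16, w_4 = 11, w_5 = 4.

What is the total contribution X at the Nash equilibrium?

∂u_i/∂x_i = α_i − 1, so university i contributes w_i if α_i > 1, else 0.
α_i > 1 for i ∈ {4, 5}; NE contributions (0, 0, 0, 11, 4), X = 15.

15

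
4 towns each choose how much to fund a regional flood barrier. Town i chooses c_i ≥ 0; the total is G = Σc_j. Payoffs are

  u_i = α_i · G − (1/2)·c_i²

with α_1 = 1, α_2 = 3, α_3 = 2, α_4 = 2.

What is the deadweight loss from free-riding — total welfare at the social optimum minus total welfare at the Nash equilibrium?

Town i's FOC: ∂u_i/∂c_i = α_i − c_i = 0, so c_i* = α_i.
NE contributions = (1, 3, 2, 2); G = 8.
W^NE = (Σα)·G − ½Σα_i² = 8² − ½·18 = 55.
Planner sets c_i = Σα_j = 8 for every i, so G^SO = 4·8 = 32.
W^SO = (Σα)·G^SO − ½·4·(Σα)² = (4/2)·8² = 128.
Deadweight loss = W^SO − W^NE = 73.

73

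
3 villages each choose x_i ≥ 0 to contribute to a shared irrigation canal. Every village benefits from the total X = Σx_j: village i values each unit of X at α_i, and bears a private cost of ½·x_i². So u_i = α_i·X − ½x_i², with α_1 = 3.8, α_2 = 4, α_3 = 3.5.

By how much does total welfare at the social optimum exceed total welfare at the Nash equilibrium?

Village i's FOC: ∂u_i/∂x_i = α_i − x_i = 0, so x_i* = α_i.
NE contributions = (3.8, 4, 3.5); X = 11.3.
W^NE = (Σα)·X − ½Σα_i² = 11.3² − ½·42.69 = 106.345.
Planner sets x_i = Σα_j = 11.3 for every i, so X^SO = 3·11.3 = 33.9.
W^SO = (Σα)·X^SO − ½·3·(Σα)² = (3/2)·11.3² = 191.535.
Deadweight loss = W^SO − W^NE = 85.19.

85.19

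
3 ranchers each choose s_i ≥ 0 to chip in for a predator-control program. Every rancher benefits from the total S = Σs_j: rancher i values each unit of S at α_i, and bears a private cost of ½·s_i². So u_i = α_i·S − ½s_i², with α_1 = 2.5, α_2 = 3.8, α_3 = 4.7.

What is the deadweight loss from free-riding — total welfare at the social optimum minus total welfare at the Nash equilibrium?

Rancher i's FOC: ∂u_i/∂s_i = α_i − s_i = 0, so s_i* = α_i.
NE contributions = (2.5, 3.8, 4.7); S = 11.
W^NE = (Σα)·S − ½Σα_i² = 11² − ½·42.78 = 99.61.
Planner sets s_i = Σα_j = 11 for every i, so S^SO = 3·11 = 33.
W^SO = (Σα)·S^SO − ½·3·(Σα)² = (3/2)·11² = 181.5.
Deadweight loss = W^SO − W^NE = 81.89.

81.89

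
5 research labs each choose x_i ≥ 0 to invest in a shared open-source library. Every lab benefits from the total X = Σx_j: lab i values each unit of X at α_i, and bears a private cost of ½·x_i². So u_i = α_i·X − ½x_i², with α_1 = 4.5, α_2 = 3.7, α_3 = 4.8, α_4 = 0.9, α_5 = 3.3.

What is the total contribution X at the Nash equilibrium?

Lab i's FOC: ∂u_i/∂x_i = α_i − x_i = 0, so x_i* = α_i.
NE contributions = (4.5, 3.7, 4.8, 0.9, 3.3); X = 17.2.

17.2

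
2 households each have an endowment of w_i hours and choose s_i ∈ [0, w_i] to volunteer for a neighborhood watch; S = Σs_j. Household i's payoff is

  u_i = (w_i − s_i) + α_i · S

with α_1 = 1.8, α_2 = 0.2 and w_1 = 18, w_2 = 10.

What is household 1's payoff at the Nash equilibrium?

32.4

∂u_i/∂s_i = α_i − 1, so household i contributes w_i if α_i > 1, else 0.
α_i > 1 for i ∈ {1}; NE contributions (18, 0), S = 18.
u_1 = (18 − 18) + 1.8·18 = 32.4.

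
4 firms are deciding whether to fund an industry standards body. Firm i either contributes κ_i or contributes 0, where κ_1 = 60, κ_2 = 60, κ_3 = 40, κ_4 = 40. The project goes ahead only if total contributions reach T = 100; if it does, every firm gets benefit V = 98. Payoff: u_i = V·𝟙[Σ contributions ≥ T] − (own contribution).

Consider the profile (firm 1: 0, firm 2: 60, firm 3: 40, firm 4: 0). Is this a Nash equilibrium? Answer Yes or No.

Total = 100 ≥ 100: provided.
Firm 1 (pledges 0, payoff 98): pledging 60 → total 160, payoff 38. No gain.
Firm 2 (pledges 60, payoff 38): dropping to 0 → total 40, payoff 0. No gain.
Firm 3 (pledges 40, payoff 58): dropping to 0 → total 60, payoff 0. No gain.
Firm 4 (pledges 0, payoff 98): pledging 40 → total 140, payoff 58. No gain.

Yes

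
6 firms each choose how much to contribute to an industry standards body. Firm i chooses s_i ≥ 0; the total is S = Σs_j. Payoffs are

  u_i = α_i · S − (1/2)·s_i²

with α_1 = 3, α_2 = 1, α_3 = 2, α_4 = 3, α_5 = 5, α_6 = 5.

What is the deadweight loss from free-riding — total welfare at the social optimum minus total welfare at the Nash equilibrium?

Firm i's FOC: ∂u_i/∂s_i = α_i − s_i = 0, so s_i* = α_i.
NE contributions = (3, 1, 2, 3, 5, 5); S = 19.
W^NE = (Σα)·S − ½Σα_i² = 19² − ½·73 = 324.5.
Planner sets s_i = Σα_j = 19 for every i, so S^SO = 6·19 = 114.
W^SO = (Σα)·S^SO − ½·6·(Σα)² = (6/2)·19² = 1083.
Deadweight loss = W^SO − W^NE = 758.5.

758.5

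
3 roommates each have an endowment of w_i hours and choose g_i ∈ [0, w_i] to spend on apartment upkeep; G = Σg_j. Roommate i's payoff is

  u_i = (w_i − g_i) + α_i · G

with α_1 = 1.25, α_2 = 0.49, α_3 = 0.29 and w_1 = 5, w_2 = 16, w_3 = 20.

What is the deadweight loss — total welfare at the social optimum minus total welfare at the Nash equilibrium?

∂u_i/∂g_i = α_i − 1, so roommate i contributes w_i if α_i > 1, else 0.
α_i > 1 for i ∈ {1}; NE contributions (5, 0, 0), G = 5.
W^NE = Σw_i − G^NE + (Σα_i)·G^NE = 41 + 1.03·5 = 46.15.
Planner: ∂(Σu_j)/∂g_i = Σα_j − 1 = 1.03 > 0, so everyone contributes w_i; G^SO = 41, W^SO = 41 + 1.03·41 = 83.23.
Deadweight loss = 37.08.

37.08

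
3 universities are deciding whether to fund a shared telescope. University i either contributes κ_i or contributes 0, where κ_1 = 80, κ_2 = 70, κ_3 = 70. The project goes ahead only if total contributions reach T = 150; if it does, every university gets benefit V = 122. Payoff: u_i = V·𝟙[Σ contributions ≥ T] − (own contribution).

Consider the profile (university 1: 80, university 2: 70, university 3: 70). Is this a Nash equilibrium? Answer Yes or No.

No

Total = 220 ≥ 150: provided.
University 1 (pledges 80, payoff 42): dropping to 0 → total 140, payoff 0. No gain.
University 2 (pledges 70, payoff 52): dropping to 0 → total 150, payoff 122. Profitable deviation.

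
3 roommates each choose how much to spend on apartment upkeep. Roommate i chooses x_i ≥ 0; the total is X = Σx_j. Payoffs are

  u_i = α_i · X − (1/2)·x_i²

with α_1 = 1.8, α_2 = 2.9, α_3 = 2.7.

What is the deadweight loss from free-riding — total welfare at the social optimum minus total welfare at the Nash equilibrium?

Roommate i's FOC: ∂u_i/∂x_i = α_i − x_i = 0, so x_i* = α_i.
NE contributions = (1.8, 2.9, 2.7); X = 7.4.
W^NE = (Σα)·X − ½Σα_i² = 7.4² − ½·18.94 = 45.29.
Planner sets x_i = Σα_j = 7.4 for every i, so X^SO = 3·7.4 = 22.2.
W^SO = (Σα)·X^SO − ½·3·(Σα)² = (3/2)·7.4² = 82.14.
Deadweight loss = W^SO − W^NE = 36.85.

36.85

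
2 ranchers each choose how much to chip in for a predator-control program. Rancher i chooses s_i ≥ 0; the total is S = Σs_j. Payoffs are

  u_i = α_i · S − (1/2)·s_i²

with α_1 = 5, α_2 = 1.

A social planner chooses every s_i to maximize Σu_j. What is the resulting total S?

12

Planner FOC: ∂(Σu_j)/∂s_i = (Σα_j) − s_i = 0, so s_i^SO = Σα_j = 6 for every i; S^SO = 12.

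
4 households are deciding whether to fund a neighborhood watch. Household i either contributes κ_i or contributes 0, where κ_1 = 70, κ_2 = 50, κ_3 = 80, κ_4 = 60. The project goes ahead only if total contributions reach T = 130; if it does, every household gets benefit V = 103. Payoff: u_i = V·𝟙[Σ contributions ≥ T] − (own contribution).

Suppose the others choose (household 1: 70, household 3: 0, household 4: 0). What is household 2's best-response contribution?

0

Others' total = 70. Even contributing 50 gives 120 < 130: no benefit either way.
Best response: 0.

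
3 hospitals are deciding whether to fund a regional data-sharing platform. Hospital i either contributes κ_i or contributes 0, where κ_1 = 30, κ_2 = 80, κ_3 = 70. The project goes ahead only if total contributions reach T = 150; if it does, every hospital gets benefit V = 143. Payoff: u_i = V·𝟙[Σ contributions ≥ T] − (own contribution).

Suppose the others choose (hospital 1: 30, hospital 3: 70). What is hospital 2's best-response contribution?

Others' total = 100. Contributing 80 brings total to 180 ≥ 150: gain V − κ_2 = 63.
Best response: 80.

80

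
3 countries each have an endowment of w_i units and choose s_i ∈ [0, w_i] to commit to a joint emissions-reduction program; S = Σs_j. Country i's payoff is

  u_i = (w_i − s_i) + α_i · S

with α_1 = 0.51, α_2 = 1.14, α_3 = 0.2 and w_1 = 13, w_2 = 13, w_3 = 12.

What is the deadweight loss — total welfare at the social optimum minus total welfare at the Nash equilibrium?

21.25

∂u_i/∂s_i = α_i − 1, so country i contributes w_i if α_i > 1, else 0.
α_i > 1 for i ∈ {2}; NE contributions (0, 13, 0), S = 13.
W^NE = Σw_i − S^NE + (Σα_i)·S^NE = 38 + 0.85·13 = 49.05.
Planner: ∂(Σu_j)/∂s_i = Σα_j − 1 = 0.85 > 0, so everyone contributes w_i; S^SO = 38, W^SO = 38 + 0.85·38 = 70.3.
Deadweight loss = 21.25.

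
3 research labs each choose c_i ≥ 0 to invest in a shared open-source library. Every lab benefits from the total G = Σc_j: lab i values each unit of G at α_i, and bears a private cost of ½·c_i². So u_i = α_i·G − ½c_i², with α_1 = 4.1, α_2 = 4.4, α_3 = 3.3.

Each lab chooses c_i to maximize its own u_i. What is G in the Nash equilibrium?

Lab i's FOC: ∂u_i/∂c_i = α_i − c_i = 0, so c_i* = α_i.
NE contributions = (4.1, 4.4, 3.3); G = 11.8.

11.8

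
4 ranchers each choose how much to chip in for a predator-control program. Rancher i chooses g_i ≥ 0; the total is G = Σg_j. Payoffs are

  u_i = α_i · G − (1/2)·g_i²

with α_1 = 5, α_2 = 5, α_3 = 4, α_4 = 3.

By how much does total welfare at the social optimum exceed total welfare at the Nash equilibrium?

326.5

Rancher i's FOC: ∂u_i/∂g_i = α_i − g_i = 0, so g_i* = α_i.
NE contributions = (5, 5, 4, 3); G = 17.
W^NE = (Σα)·G − ½Σα_i² = 17² − ½·75 = 251.5.
Planner sets g_i = Σα_j = 17 for every i, so G^SO = 4·17 = 68.
W^SO = (Σα)·G^SO − ½·4·(Σα)² = (4/2)·17² = 578.
Deadweight loss = W^SO − W^NE = 326.5.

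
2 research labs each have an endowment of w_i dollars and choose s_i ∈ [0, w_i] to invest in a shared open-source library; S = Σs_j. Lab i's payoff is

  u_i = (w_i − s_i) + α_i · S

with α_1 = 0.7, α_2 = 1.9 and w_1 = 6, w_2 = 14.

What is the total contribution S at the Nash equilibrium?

∂u_i/∂s_i = α_i − 1, so lab i contributes w_i if α_i > 1, else 0.
α_i > 1 for i ∈ {2}; NE contributions (0, 14), S = 14.

14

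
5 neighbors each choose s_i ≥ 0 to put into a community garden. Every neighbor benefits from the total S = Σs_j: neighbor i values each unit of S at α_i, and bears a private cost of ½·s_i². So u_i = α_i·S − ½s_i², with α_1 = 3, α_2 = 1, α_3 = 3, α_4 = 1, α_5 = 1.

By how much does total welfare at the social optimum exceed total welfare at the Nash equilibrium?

Neighbor i's FOC: ∂u_i/∂s_i = α_i − s_i = 0, so s_i* = α_i.
NE contributions = (3, 1, 3, 1, 1); S = 9.
W^NE = (Σα)·S − ½Σα_i² = 9² − ½·21 = 70.5.
Planner sets s_i = Σα_j = 9 for every i, so S^SO = 5·9 = 45.
W^SO = (Σα)·S^SO − ½·5·(Σα)² = (5/2)·9² = 202.5.
Deadweight loss = W^SO − W^NE = 132.

132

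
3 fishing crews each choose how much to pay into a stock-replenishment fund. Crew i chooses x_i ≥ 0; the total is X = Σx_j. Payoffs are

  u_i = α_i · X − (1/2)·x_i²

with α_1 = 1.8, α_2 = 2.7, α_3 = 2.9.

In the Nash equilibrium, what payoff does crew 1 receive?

11.7

Crew i's FOC: ∂u_i/∂x_i = α_i − x_i = 0, so x_i* = α_i.
NE contributions = (1.8, 2.7, 2.9); X = 7.4.
u_1 = α_1·X − ½·(x_1)² = 1.8·7.4 − ½·1.8² = 11.7.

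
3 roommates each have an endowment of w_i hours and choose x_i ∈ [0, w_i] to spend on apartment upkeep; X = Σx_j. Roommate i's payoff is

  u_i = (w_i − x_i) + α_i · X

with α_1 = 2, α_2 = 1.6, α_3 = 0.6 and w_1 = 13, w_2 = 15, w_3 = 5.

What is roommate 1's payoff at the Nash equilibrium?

∂u_i/∂x_i = α_i − 1, so roommate i contributes w_i if α_i > 1, else 0.
α_i > 1 for i ∈ {1, 2}; NE contributions (13, 15, 0), X = 28.
u_1 = (13 − 13) + 2·28 = 56.

56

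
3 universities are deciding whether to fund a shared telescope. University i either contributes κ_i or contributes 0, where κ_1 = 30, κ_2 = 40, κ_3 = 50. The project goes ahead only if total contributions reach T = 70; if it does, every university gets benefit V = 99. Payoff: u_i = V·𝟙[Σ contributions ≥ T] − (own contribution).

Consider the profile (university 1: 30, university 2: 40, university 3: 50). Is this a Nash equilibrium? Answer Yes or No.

No

Total = 120 ≥ 70: provided.
University 1 (pledges 30, payoff 69): dropping to 0 → total 90, payoff 99. Profitable deviation.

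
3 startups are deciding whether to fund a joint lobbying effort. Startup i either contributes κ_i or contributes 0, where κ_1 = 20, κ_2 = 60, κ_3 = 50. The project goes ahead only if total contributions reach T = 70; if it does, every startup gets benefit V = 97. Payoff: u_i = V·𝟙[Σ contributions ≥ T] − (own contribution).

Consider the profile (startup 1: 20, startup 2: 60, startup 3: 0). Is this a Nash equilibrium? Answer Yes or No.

Yes

Total = 80 ≥ 70: provided.
Startup 1 (pledges 20, payoff 77): dropping to 0 → total 60, payoff 0. No gain.
Startup 2 (pledges 60, payoff 37): dropping to 0 → total 20, payoff 0. No gain.
Startup 3 (pledges 0, payoff 97): pledging 50 → total 130, payoff 47. No gain.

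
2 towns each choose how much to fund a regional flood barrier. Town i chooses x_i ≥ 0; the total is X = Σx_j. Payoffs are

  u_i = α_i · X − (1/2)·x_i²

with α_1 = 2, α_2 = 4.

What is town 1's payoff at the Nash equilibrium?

Town i's FOC: ∂u_i/∂x_i = α_i − x_i = 0, so x_i* = α_i.
NE contributions = (2, 4); X = 6.
u_1 = α_1·X − ½·(x_1)² = 2·6 − ½·2² = 10.

10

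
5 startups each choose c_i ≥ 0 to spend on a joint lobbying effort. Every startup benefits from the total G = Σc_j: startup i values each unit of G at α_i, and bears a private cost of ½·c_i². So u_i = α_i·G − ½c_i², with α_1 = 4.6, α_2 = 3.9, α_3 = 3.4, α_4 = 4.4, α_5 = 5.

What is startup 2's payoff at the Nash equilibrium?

Startup i's FOC: ∂u_i/∂c_i = α_i − c_i = 0, so c_i* = α_i.
NE contributions = (4.6, 3.9, 3.4, 4.4, 5); G = 21.3.
u_2 = α_2·G − ½·(c_2)² = 3.9·21.3 − ½·3.9² = 75.465.

75.465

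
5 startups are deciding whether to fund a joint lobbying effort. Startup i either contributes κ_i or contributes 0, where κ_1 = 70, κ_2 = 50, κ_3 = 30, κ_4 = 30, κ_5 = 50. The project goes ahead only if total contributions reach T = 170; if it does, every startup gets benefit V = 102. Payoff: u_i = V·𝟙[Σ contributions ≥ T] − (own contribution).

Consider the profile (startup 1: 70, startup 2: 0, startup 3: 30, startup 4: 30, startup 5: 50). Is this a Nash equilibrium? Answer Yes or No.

Yes

Total = 180 ≥ 170: provided.
Startup 1 (pledges 70, payoff 32): dropping to 0 → total 110, payoff 0. No gain.
Startup 2 (pledges 0, payoff 102): pledging 50 → total 230, payoff 52. No gain.
Startup 3 (pledges 30, payoff 72): dropping to 0 → total 150, payoff 0. No gain.
Startup 4 (pledges 30, payoff 72): dropping to 0 → total 150, payoff 0. No gain.
Startup 5 (pledges 50, payoff 52): dropping to 0 → total 130, payoff 0. No gain.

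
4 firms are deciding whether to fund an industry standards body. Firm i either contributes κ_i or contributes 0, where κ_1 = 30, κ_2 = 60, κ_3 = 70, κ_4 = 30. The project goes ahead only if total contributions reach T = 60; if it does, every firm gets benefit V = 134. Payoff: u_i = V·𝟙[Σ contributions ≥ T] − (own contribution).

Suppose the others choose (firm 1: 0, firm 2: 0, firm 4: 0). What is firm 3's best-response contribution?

Others' total = 0. Contributing 70 brings total to 70 ≥ 60: gain V − κ_3 = 64.
Best response: 70.

70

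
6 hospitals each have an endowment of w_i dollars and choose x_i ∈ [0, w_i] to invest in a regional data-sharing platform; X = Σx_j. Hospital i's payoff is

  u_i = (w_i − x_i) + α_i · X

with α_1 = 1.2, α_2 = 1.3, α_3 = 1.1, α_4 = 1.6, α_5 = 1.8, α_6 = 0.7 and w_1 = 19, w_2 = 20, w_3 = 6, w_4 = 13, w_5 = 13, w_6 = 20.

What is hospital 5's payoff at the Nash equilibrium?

∂u_i/∂x_i = α_i − 1, so hospital i contributes w_i if α_i > 1, else 0.
α_i > 1 for i ∈ {1, 2, 3, 4, 5}; NE contributions (19, 20, 6, 13, 13, 0), X = 71.
u_5 = (13 − 13) + 1.8·71 = 127.8.

127.8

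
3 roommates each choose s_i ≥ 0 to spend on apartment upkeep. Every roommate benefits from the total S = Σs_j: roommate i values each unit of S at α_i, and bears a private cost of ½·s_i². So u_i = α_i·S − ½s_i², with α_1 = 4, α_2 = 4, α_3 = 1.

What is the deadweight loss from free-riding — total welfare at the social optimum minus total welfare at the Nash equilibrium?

57

Roommate i's FOC: ∂u_i/∂s_i = α_i − s_i = 0, so s_i* = α_i.
NE contributions = (4, 4, 1); S = 9.
W^NE = (Σα)·S − ½Σα_i² = 9² − ½·33 = 64.5.
Planner sets s_i = Σα_j = 9 for every i, so S^SO = 3·9 = 27.
W^SO = (Σα)·S^SO − ½·3·(Σα)² = (3/2)·9² = 121.5.
Deadweight loss = W^SO − W^NE = 57.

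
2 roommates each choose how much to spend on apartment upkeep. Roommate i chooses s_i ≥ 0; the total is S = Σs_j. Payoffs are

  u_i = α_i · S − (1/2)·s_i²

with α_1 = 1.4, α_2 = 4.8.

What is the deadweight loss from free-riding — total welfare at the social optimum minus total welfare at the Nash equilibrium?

Roommate i's FOC: ∂u_i/∂s_i = α_i − s_i = 0, so s_i* = α_i.
NE contributions = (1.4, 4.8); S = 6.2.
W^NE = (Σα)·S − ½Σα_i² = 6.2² − ½·25 = 25.94.
Planner sets s_i = Σα_j = 6.2 for every i, so S^SO = 2·6.2 = 12.4.
W^SO = (Σα)·S^SO − ½·2·(Σα)² = (2/2)·6.2² = 38.44.
Deadweight loss = W^SO − W^NE = 12.5.

12.5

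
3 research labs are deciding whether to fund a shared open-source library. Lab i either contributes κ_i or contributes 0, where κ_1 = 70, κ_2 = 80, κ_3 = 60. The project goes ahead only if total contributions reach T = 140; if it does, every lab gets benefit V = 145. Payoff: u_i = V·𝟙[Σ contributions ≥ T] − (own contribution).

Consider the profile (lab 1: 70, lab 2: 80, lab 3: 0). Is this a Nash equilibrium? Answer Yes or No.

Yes

Total = 150 ≥ 140: provided.
Lab 1 (pledges 70, payoff 75): dropping to 0 → total 80, payoff 0. No gain.
Lab 2 (pledges 80, payoff 65): dropping to 0 → total 70, payoff 0. No gain.
Lab 3 (pledges 0, payoff 145): pledging 60 → total 210, payoff 85. No gain.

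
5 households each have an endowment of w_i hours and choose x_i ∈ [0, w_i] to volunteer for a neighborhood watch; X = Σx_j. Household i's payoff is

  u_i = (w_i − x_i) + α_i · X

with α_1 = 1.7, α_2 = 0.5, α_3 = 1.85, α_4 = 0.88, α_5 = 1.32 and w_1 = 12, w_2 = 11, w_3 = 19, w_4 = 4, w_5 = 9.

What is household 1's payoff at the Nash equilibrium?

∂u_i/∂x_i = α_i − 1, so household i contributes w_i if α_i > 1, else 0.
α_i > 1 for i ∈ {1, 3, 5}; NE contributions (12, 0, 19, 0, 9), X = 40.
u_1 = (12 − 12) + 1.7·40 = 68.

68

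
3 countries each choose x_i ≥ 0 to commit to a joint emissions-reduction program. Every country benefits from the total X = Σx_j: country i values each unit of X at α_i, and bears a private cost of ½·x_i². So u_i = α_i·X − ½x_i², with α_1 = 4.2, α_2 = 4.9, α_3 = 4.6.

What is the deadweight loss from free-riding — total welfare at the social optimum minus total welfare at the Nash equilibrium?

Country i's FOC: ∂u_i/∂x_i = α_i − x_i = 0, so x_i* = α_i.
NE contributions = (4.2, 4.9, 4.6); X = 13.7.
W^NE = (Σα)·X − ½Σα_i² = 13.7² − ½·62.81 = 156.285.
Planner sets x_i = Σα_j = 13.7 for every i, so X^SO = 3·13.7 = 41.1.
W^SO = (Σα)·X^SO − ½·3·(Σα)² = (3/2)·13.7² = 281.535.
Deadweight loss = W^SO − W^NE = 125.25.

125.25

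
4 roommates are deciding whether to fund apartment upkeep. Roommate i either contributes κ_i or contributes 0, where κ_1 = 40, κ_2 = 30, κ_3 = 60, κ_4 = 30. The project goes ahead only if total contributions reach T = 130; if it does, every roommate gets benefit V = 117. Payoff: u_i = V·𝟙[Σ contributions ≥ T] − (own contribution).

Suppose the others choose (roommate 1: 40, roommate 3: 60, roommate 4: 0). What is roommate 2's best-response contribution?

Others' total = 100. Contributing 30 brings total to 130 ≥ 130: gain V − κ_2 = 87.
Best response: 30.

30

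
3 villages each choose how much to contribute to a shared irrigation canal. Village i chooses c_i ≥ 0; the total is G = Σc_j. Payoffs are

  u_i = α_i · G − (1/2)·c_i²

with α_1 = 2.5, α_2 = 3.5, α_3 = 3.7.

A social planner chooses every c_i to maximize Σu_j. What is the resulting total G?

Planner FOC: ∂(Σu_j)/∂c_i = (Σα_j) − c_i = 0, so c_i^SO = Σα_j = 9.7 for every i; G^SO = 29.1.

29.1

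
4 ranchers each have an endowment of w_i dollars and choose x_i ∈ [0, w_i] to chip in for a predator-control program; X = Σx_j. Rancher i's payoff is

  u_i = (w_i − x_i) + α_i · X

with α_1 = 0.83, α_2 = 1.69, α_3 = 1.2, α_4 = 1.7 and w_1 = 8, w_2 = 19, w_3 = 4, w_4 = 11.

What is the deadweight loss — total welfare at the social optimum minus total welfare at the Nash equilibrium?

∂u_i/∂x_i = α_i − 1, so rancher i contributes w_i if α_i > 1, else 0.
α_i > 1 for i ∈ {2, 3, 4}; NE contributions (0, 19, 4, 11), X = 34.
W^NE = Σw_i − X^NE + (Σα_i)·X^NE = 42 + 4.42·34 = 192.28.
Planner: ∂(Σu_j)/∂x_i = Σα_j − 1 = 4.42 > 0, so everyone contributes w_i; X^SO = 42, W^SO = 42 + 4.42·42 = 227.64.
Deadweight loss = 35.36.

35.36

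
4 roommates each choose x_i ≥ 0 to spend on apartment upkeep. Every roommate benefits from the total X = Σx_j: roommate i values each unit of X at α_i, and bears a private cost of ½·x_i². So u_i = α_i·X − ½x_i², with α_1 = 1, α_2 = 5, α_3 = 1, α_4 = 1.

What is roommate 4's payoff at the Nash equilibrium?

Roommate i's FOC: ∂u_i/∂x_i = α_i − x_i = 0, so x_i* = α_i.
NE contributions = (1, 5, 1, 1); X = 8.
u_4 = α_4·X − ½·(x_4)² = 1·8 − ½·1² = 7.5.

7.5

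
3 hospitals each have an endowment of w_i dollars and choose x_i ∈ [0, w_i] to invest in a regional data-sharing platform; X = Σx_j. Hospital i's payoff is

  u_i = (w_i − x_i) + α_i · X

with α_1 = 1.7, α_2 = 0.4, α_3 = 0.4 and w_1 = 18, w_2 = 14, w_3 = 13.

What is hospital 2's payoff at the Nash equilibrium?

∂u_i/∂x_i = α_i − 1, so hospital i contributes w_i if α_i > 1, else 0.
α_i > 1 for i ∈ {1}; NE contributions (18, 0, 0), X = 18.
u_2 = (14 − 0) + 0.4·18 = 21.2.

21.2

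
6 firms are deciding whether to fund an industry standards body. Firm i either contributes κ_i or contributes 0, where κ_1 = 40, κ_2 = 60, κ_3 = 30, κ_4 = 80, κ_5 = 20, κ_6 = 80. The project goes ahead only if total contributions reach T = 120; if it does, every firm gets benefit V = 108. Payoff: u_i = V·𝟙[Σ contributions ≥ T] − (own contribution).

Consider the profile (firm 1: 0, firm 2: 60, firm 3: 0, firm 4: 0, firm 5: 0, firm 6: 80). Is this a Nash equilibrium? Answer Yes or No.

Yes

Total = 140 ≥ 120: provided.
Firm 1 (pledges 0, payoff 108): pledging 40 → total 180, payoff 68. No gain.
Firm 2 (pledges 60, payoff 48): dropping to 0 → total 80, payoff 0. No gain.
Firm 3 (pledges 0, payoff 108): pledging 30 → total 170, payoff 78. No gain.
Firm 4 (pledges 0, payoff 108): pledging 80 → total 220, payoff 28. No gain.
Firm 5 (pledges 0, payoff 108): pledging 20 → total 160, payoff 88. No gain.
Firm 6 (pledges 80, payoff 28): dropping to 0 → total 60, payoff 0. No gain.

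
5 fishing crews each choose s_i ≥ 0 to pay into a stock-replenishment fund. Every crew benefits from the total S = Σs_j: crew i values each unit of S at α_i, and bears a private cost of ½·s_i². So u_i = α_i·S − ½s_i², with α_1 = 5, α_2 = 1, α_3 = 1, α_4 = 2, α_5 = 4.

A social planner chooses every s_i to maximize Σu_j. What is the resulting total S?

65

Planner FOC: ∂(Σu_j)/∂s_i = (Σα_j) − s_i = 0, so s_i^SO = Σα_j = 13 for every i; S^SO = 65.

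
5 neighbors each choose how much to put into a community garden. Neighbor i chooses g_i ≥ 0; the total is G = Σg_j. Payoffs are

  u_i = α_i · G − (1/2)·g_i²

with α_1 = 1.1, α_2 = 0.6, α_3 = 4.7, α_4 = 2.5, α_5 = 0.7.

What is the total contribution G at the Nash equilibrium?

9.6

Neighbor i's FOC: ∂u_i/∂g_i = α_i − g_i = 0, so g_i* = α_i.
NE contributions = (1.1, 0.6, 4.7, 2.5, 0.7); G = 9.6.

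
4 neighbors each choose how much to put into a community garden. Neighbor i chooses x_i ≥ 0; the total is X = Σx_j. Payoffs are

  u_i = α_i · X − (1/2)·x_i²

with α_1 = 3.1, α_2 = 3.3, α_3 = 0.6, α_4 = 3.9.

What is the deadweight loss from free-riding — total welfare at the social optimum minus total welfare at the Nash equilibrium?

136.845

Neighbor i's FOC: ∂u_i/∂x_i = α_i − x_i = 0, so x_i* = α_i.
NE contributions = (3.1, 3.3, 0.6, 3.9); X = 10.9.
W^NE = (Σα)·X − ½Σα_i² = 10.9² − ½·36.07 = 100.775.
Planner sets x_i = Σα_j = 10.9 for every i, so X^SO = 4·10.9 = 43.6.
W^SO = (Σα)·X^SO − ½·4·(Σα)² = (4/2)·10.9² = 237.62.
Deadweight loss = W^SO − W^NE = 136.845.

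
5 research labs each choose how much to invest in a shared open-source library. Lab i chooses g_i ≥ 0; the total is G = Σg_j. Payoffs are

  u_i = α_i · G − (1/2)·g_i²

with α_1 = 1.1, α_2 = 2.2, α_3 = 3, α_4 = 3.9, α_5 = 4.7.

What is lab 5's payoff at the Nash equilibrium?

58.985

Lab i's FOC: ∂u_i/∂g_i = α_i − g_i = 0, so g_i* = α_i.
NE contributions = (1.1, 2.2, 3, 3.9, 4.7); G = 14.9.
u_5 = α_5·G − ½·(g_5)² = 4.7·14.9 − ½·4.7² = 58.985.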